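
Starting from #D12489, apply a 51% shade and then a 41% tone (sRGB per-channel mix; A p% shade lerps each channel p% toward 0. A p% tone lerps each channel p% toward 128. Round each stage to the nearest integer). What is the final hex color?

#D12489 is rgb(209, 36, 137).
Per channel, c → c + 0.51(0 − c):
  R: 209 + 0.51×(0−209) = 209 − 106.59 = 102.41 → 102
  G: 36 + 0.51×(0−36) = 36 − 18.36 = 17.64 → 18
  B: 137 + 0.51×(0−137) = 137 − 69.87 = 67.13 → 67
After the shade: rgb(102, 18, 67) = #661243.
A 41% tone moves each channel 41% toward 128:
  R: 102 + 0.41×(128−102) = 102 + 10.66 = 112.66 → 113
  G: 18 + 0.41×(128−18) = 18 + 45.1 = 63.1 → 63
  B: 67 + 0.41×(128−67) = 67 + 25.01 = 92.01 → 92
rgb(113, 63, 92) = #713F5C.

#713F5C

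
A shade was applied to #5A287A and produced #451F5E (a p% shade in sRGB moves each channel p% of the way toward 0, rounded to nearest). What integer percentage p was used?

#5A287A is rgb(90, 40, 122); #451F5E is rgb(69, 31, 94).
On the B channel (widest range): 94 ≈ 122 + (p/100)(0 − 122), so p ≈ 100×(94 − 122)/(0 − 122) = -2800/-122 = 22.95.
p = 23 reproduces all three channels after rounding.

23%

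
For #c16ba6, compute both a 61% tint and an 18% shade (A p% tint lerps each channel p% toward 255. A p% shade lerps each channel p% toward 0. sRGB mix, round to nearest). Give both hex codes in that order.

#c16ba6 is rgb(193, 107, 166).
61% tint:
  R: 193 + 0.61×(255−193) = 193 + 37.82 = 230.82 → 231
  G: 107 + 0.61×(255−107) = 107 + 90.28 = 197.28 → 197
  B: 166 + 54.29 = 220.29 → 220
  → #e7c5dc
18% shade:
  R: 193 + 0.18×(0−193) = 193 − 34.74 = 158.26 → 158
  G: 107 + 0.18×(0−107) = 107 − 19.26 = 87.74 → 88
  B: 166 + 0.18×(0−166) = 166 − 29.88 = 136.12 → 136
  → #9e5888

#e7c5dc, #9e5888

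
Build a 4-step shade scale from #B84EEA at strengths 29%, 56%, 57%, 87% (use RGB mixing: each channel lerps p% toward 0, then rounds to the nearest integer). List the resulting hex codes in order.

#8337A6, #512267, #4F2265, #180A1E

#B84EEA is rgb(184, 78, 234).
29%: (184 − 53.36 = 130.64→131, 78 − 22.62 = 55.38→55, 234 − 67.86 = 166.14→166) → #8337A6
56%: (184 − 103.04 = 80.96→81, 78 − 43.68 = 34.32→34, 234 − 131.04 = 102.96→103) → #512267
57%: (184 − 104.88 = 79.12→79, 78 − 44.46 = 33.54→34, 234 − 133.38 = 100.62→101) → #4F2265
87%: (184 − 160.08 = 23.92→24, 78 − 67.86 = 10.14→10, 234 − 203.58 = 30.42→30) → #180A1E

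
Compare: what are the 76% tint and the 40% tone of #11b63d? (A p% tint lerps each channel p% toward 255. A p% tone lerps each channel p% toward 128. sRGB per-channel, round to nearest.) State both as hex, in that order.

#11b63d is rgb(17, 182, 61).
76% tint:
  R: 17 + 0.76×(255−17) = 17 + 180.88 = 197.88 → 198
  G: 182 + 55.48 = 237.48 → 237
  B: 61 + 147.44 = 208.44 → 208
  → #c6edd0
40% tone:
  R: 17 + 0.4×(128−17) = 17 + 44.4 = 61.4 → 61
  G: 182 − 21.6 = 160.4 → 160
  B: 61 + 0.4×(128−61) = 61 + 26.8 = 87.8 → 88
  → #3da058

#c6edd0, #3da058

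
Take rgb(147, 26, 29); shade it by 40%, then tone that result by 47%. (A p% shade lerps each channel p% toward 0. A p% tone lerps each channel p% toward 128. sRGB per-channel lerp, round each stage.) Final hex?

A 40% shade moves each channel 40% toward 0:
  R: 147 + 0.4×(0−147) = 147 − 58.8 = 88.2 → 88
  G: 26 + 0.4×(0−26) = 26 − 10.4 = 15.6 → 16
  B: 29 − 11.6 = 17.4 → 17
After the shade: rgb(88, 16, 17) = #581011.
Per channel, c → c + 0.47(128 − c):
  R: 88 + 0.47×(128−88) = 88 + 18.8 = 106.8 → 107
  G: 16 + 0.47×(128−16) = 16 + 52.64 = 68.64 → 69
  B: 17 + 52.17 = 69.17 → 69
rgb(107, 69, 69) = #6B4545.

#6B4545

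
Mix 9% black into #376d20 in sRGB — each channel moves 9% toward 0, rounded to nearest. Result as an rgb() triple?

rgb(50, 99, 29)

#376d20 is rgb(55, 109, 32).
Lerp each channel 9% toward 0:
  R: 55 + 0.09×(0−55) = 55 − 4.95 = 50.05 → 50
  G: 109 − 9.81 = 99.19 → 99
  B: 32 + 0.09×(0−32) = 32 − 2.88 = 29.12 → 29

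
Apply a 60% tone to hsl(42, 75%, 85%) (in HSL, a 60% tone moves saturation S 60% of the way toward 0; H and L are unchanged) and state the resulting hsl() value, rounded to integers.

S moves 60% from 75 toward 0: 75 − 45 = 30 → 30.
H and L are unchanged.

hsl(42, 30%, 85%)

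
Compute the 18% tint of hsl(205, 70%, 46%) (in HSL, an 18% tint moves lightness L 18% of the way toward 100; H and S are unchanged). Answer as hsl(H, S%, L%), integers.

L moves 18% from 46 toward 100: 46 + 9.72 = 55.72 → 56.
H and S are unchanged.

hsl(205, 70%, 56%)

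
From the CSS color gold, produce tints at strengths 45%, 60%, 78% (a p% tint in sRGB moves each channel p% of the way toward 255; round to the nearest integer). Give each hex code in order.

CSS gold is rgb(255, 215, 0).
45%: (255→255, 215 + 18 = 233→233, 0 + 114.75 = 114.75→115) → #FFE973
60%: (255→255, 215 + 24 = 239→239, 0 + 153 = 153→153) → #FFEF99
78%: (255→255, 215 + 31.2 = 246.2→246, 0 + 198.9 = 198.9→199) → #FFF6C7

#FFE973, #FFEF99, #FFF6C7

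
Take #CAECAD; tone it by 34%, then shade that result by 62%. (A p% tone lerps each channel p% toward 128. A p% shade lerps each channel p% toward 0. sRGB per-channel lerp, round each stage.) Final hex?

#434C3C

#CAECAD is rgb(202, 236, 173).
Lerp each channel 34% toward 128:
  R: 202 − 25.16 = 176.84 → 177
  G: 236 + 0.34×(128−236) = 236 − 36.72 = 199.28 → 199
  B: 173 − 15.3 = 157.7 → 158
After the tone: rgb(177, 199, 158) = #B1C79E.
Per channel, c → c + 0.62(0 − c):
  R: 177 − 109.74 = 67.26 → 67
  G: 199 + 0.62×(0−199) = 199 − 123.38 = 75.62 → 76
  B: 158 − 97.96 = 60.04 → 60
rgb(67, 76, 60) = #434C3C.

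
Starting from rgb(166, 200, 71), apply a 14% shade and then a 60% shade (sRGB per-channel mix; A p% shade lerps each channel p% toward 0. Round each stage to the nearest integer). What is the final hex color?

Per channel, c → c + 0.14(0 − c):
  R: 166 + 0.14×(0−166) = 166 − 23.24 = 142.76 → 143
  G: 200 − 28 = 172 → 172
  B: 71 + 0.14×(0−71) = 71 − 9.94 = 61.06 → 61
After the shade: rgb(143, 172, 61) = #8fac3d.
Per channel, c → c + 0.6(0 − c):
  R: 143 − 85.8 = 57.2 → 57
  G: 172 + 0.6×(0−172) = 172 − 103.2 = 68.8 → 69
  B: 61 − 36.6 = 24.4 → 24
rgb(57, 69, 24) = #394518.

#394518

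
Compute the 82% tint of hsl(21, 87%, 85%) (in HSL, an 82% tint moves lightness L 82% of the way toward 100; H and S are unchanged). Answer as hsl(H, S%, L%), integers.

L moves 82% from 85 toward 100: 85 + 12.3 = 97.3 → 97.
H and S are unchanged.

hsl(21, 87%, 97%)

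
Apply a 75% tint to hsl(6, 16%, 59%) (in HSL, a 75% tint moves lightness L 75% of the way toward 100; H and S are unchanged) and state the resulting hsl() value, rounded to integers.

L moves 75% from 59 toward 100: 59 + 30.75 = 89.75 → 90.
H and S are unchanged.

hsl(6, 16%, 90%)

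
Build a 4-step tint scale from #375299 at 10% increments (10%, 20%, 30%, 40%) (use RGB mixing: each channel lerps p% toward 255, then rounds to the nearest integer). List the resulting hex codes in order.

#4B63A3, #5F75AD, #7386B8, #8797C2

#375299 is rgb(55, 82, 153).
10%: (55 + 20 = 75→75, 82 + 17.3 = 99.3→99, 153 + 10.2 = 163.2→163) → #4B63A3
20%: (55 + 40 = 95→95, 82 + 34.6 = 116.6→117, 153 + 20.4 = 173.4→173) → #5F75AD
30%: (55 + 60 = 115→115, 82 + 51.9 = 133.9→134, 153 + 30.6 = 183.6→184) → #7386B8
40%: (55 + 80 = 135→135, 82 + 69.2 = 151.2→151, 153 + 40.8 = 193.8→194) → #8797C2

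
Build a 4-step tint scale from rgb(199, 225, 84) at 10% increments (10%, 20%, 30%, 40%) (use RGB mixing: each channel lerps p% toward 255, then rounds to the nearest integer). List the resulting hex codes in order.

#CDE465, #D2E776, #D8EA87, #DDED98

10%: (199 + 5.6 = 204.6→205, 225 + 3 = 228→228, 84 + 17.1 = 101.1→101) → #CDE465
20%: (199 + 11.2 = 210.2→210, 225 + 6 = 231→231, 84 + 34.2 = 118.2→118) → #D2E776
30%: (199 + 16.8 = 215.8→216, 225 + 9 = 234→234, 84 + 51.3 = 135.3→135) → #D8EA87
40%: (199 + 22.4 = 221.4→221, 225 + 12 = 237→237, 84 + 68.4 = 152.4→152) → #DDED98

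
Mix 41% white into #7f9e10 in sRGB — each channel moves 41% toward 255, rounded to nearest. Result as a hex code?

#7f9e10 is rgb(127, 158, 16).
Lerp each channel 41% toward 255:
  R: 127 + 52.48 = 179.48 → 179
  G: 158 + 0.41×(255−158) = 158 + 39.77 = 197.77 → 198
  B: 16 + 97.99 = 113.99 → 114
rgb(179, 198, 114) = #b3c672.

#b3c672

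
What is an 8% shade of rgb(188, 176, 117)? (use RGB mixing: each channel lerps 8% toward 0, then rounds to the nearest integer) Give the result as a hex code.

An 8% shade moves each channel 8% toward 0:
  R: 188 − 15.04 = 172.96 → 173
  G: 176 − 14.08 = 161.92 → 162
  B: 117 − 9.36 = 107.64 → 108
rgb(173, 162, 108) = #ada26c.

#ada26c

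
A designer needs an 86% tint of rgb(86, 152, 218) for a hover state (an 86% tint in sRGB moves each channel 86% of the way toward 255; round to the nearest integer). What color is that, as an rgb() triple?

rgb(231, 241, 250)

Per channel, c → c + 0.86(255 − c):
  R: 86 + 0.86×(255−86) = 86 + 145.34 = 231.34 → 231
  G: 152 + 0.86×(255−152) = 152 + 88.58 = 240.58 → 241
  B: 218 + 0.86×(255−218) = 218 + 31.82 = 249.82 → 250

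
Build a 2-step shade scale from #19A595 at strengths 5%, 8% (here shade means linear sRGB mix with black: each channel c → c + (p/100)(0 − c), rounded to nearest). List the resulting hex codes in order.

#189D8E, #179889

#19A595 is rgb(25, 165, 149).
5%: (25 − 1.25 = 23.75→24, 165 − 8.25 = 156.75→157, 149 − 7.45 = 141.55→142) → #189D8E
8%: (25 − 2 = 23→23, 165 − 13.2 = 151.8→152, 149 − 11.92 = 137.08→137) → #179889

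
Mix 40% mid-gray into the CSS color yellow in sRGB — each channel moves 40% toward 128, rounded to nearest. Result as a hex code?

CSS yellow is rgb(255, 255, 0).
Lerp each channel 40% toward 128:
  R: 255 + 0.4×(128−255) = 255 − 50.8 = 204.2 → 204
  G: 255 + 0.4×(128−255) = 255 − 50.8 = 204.2 → 204
  B: 0 + 0.4×(128−0) = 0 + 51.2 = 51.2 → 51
rgb(204, 204, 51) = #CCCC33.

#CCCC33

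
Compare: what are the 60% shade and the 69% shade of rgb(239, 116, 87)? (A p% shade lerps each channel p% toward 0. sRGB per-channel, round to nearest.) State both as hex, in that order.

#602e23, #4a241b

60% shade:
  R: 239 + 0.6×(0−239) = 239 − 143.4 = 95.6 → 96
  G: 116 + 0.6×(0−116) = 116 − 69.6 = 46.4 → 46
  B: 87 + 0.6×(0−87) = 87 − 52.2 = 34.8 → 35
  → #602e23
69% shade:
  R: 239 + 0.69×(0−239) = 239 − 164.91 = 74.09 → 74
  G: 116 − 80.04 = 35.96 → 36
  B: 87 + 0.69×(0−87) = 87 − 60.03 = 26.97 → 27
  → #4a241b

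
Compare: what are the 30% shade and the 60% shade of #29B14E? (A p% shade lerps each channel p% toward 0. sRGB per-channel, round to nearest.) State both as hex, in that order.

#29B14E is rgb(41, 177, 78).
30% shade:
  R: 41 + 0.3×(0−41) = 41 − 12.3 = 28.7 → 29
  G: 177 + 0.3×(0−177) = 177 − 53.1 = 123.9 → 124
  B: 78 − 23.4 = 54.6 → 55
  → #1D7C37
60% shade:
  R: 41 − 24.6 = 16.4 → 16
  G: 177 + 0.6×(0−177) = 177 − 106.2 = 70.8 → 71
  B: 78 + 0.6×(0−78) = 78 − 46.8 = 31.2 → 31
  → #10471F

#1D7C37, #10471F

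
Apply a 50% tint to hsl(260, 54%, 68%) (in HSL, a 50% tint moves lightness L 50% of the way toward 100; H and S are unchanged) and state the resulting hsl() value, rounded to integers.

L moves 50% from 68 toward 100: 68 + 16 = 84 → 84.
H and S are unchanged.

hsl(260, 54%, 84%)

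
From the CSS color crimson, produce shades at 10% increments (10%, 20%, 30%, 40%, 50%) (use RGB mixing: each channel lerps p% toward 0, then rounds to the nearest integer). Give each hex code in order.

CSS crimson is rgb(220, 20, 60).
10%: (220 − 22 = 198→198, 20 − 2 = 18→18, 60 − 6 = 54→54) → #C61236
20%: (220 − 44 = 176→176, 20 − 4 = 16→16, 60 − 12 = 48→48) → #B01030
30%: (220 − 66 = 154→154, 20 − 6 = 14→14, 60 − 18 = 42→42) → #9A0E2A
40%: (220 − 88 = 132→132, 20 − 8 = 12→12, 60 − 24 = 36→36) → #840C24
50%: (220 − 110 = 110→110, 20 − 10 = 10→10, 60 − 30 = 30→30) → #6E0A1E

#C61236, #B01030, #9A0E2A, #840C24, #6E0A1E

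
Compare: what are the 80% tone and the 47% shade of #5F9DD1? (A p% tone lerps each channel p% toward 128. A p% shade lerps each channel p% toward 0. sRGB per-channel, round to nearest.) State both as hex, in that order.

#798690, #32536F

#5F9DD1 is rgb(95, 157, 209).
80% tone:
  R: 95 + 26.4 = 121.4 → 121
  G: 157 − 23.2 = 133.8 → 134
  B: 209 − 64.8 = 144.2 → 144
  → #798690
47% shade:
  R: 95 − 44.65 = 50.35 → 50
  G: 157 + 0.47×(0−157) = 157 − 73.79 = 83.21 → 83
  B: 209 − 98.23 = 110.77 → 111
  → #32536F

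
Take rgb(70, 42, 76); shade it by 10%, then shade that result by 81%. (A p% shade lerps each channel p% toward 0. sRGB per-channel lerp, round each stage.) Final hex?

#0C070D

Lerp each channel 10% toward 0:
  R: 70 + 0.1×(0−70) = 70 − 7 = 63 → 63
  G: 42 + 0.1×(0−42) = 42 − 4.2 = 37.8 → 38
  B: 76 − 7.6 = 68.4 → 68
After the shade: rgb(63, 38, 68) = #3F2644.
Per channel, c → c + 0.81(0 − c):
  R: 63 + 0.81×(0−63) = 63 − 51.03 = 11.97 → 12
  G: 38 + 0.81×(0−38) = 38 − 30.78 = 7.22 → 7
  B: 68 − 55.08 = 12.92 → 13
rgb(12, 7, 13) = #0C070D.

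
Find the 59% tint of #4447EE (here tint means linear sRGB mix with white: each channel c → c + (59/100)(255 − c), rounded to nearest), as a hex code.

#4447EE is rgb(68, 71, 238).
A 59% tint moves each channel 59% toward 255:
  R: 68 + 0.59×(255−68) = 68 + 110.33 = 178.33 → 178
  G: 71 + 108.56 = 179.56 → 180
  B: 238 + 10.03 = 248.03 → 248
rgb(178, 180, 248) = #B2B4F8.

#B2B4F8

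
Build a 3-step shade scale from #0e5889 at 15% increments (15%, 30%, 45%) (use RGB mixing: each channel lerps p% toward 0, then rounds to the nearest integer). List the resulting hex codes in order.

#0e5889 is rgb(14, 88, 137).
15%: (14 − 2.1 = 11.9→12, 88 − 13.2 = 74.8→75, 137 − 20.55 = 116.45→116) → #0c4b74
30%: (14 − 4.2 = 9.8→10, 88 − 26.4 = 61.6→62, 137 − 41.1 = 95.9→96) → #0a3e60
45%: (14 − 6.3 = 7.7→8, 88 − 39.6 = 48.4→48, 137 − 61.65 = 75.35→75) → #08304b

#0c4b74, #0a3e60, #08304b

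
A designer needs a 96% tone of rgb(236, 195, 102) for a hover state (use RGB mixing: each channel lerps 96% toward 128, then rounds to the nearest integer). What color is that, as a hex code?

#84837f

Lerp each channel 96% toward 128:
  R: 236 − 103.68 = 132.32 → 132
  G: 195 + 0.96×(128−195) = 195 − 64.32 = 130.68 → 131
  B: 102 + 24.96 = 126.96 → 127
rgb(132, 131, 127) = #84837f.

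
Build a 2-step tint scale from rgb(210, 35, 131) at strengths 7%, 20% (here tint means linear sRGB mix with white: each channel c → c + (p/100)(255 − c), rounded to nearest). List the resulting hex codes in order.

7%: (210 + 3.15 = 213.15→213, 35 + 15.4 = 50.4→50, 131 + 8.68 = 139.68→140) → #D5328C
20%: (210 + 9 = 219→219, 35 + 44 = 79→79, 131 + 24.8 = 155.8→156) → #DB4F9C

#D5328C, #DB4F9C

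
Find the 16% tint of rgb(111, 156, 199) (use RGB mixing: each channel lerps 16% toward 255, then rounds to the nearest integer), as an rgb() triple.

Per channel, c → c + 0.16(255 − c):
  R: 111 + 23.04 = 134.04 → 134
  G: 156 + 15.84 = 171.84 → 172
  B: 199 + 8.96 = 207.96 → 208

rgb(134, 172, 208)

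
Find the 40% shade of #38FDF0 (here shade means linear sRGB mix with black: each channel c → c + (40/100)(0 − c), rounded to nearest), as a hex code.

#38FDF0 is rgb(56, 253, 240).
Per channel, c → c + 0.4(0 − c):
  R: 56 + 0.4×(0−56) = 56 − 22.4 = 33.6 → 34
  G: 253 − 101.2 = 151.8 → 152
  B: 240 + 0.4×(0−240) = 240 − 96 = 144 → 144
rgb(34, 152, 144) = #229890.

#229890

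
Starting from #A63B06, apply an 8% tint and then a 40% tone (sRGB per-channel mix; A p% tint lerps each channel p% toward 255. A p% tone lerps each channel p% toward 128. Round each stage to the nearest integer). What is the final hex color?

#9B6043

#A63B06 is rgb(166, 59, 6).
Lerp each channel 8% toward 255:
  R: 166 + 7.12 = 173.12 → 173
  G: 59 + 15.68 = 74.68 → 75
  B: 6 + 0.08×(255−6) = 6 + 19.92 = 25.92 → 26
After the tint: rgb(173, 75, 26) = #AD4B1A.
Per channel, c → c + 0.4(128 − c):
  R: 173 + 0.4×(128−173) = 173 − 18 = 155 → 155
  G: 75 + 21.2 = 96.2 → 96
  B: 26 + 0.4×(128−26) = 26 + 40.8 = 66.8 → 67
rgb(155, 96, 67) = #9B6043.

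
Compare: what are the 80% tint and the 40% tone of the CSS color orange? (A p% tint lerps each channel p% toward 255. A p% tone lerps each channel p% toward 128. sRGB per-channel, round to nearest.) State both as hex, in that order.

CSS orange is rgb(255, 165, 0).
80% tint:
  R: 255 + 0 = 255 → 255
  G: 165 + 0.8×(255−165) = 165 + 72 = 237 → 237
  B: 0 + 0.8×(255−0) = 0 + 204 = 204 → 204
  → #FFEDCC
40% tone:
  R: 255 + 0.4×(128−255) = 255 − 50.8 = 204.2 → 204
  G: 165 − 14.8 = 150.2 → 150
  B: 0 + 0.4×(128−0) = 0 + 51.2 = 51.2 → 51
  → #CC9633

#FFEDCC, #CC9633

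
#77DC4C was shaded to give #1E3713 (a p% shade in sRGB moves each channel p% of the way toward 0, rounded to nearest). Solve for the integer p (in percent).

#77DC4C is rgb(119, 220, 76); #1E3713 is rgb(30, 55, 19).
On the G channel (widest range): 55 ≈ 220 + (p/100)(0 − 220), so p ≈ 100×(55 − 220)/(0 − 220) = -16500/-220 = 75.00.
p = 75 reproduces all three channels after rounding.

75%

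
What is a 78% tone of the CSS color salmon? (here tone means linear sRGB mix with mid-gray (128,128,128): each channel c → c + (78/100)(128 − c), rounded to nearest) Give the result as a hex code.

#9b807d

CSS salmon is rgb(250, 128, 114).
Lerp each channel 78% toward 128:
  R: 250 + 0.78×(128−250) = 250 − 95.16 = 154.84 → 155
  G: 128 + 0 = 128 → 128
  B: 114 + 0.78×(128−114) = 114 + 10.92 = 124.92 → 125
rgb(155, 128, 125) = #9b807d.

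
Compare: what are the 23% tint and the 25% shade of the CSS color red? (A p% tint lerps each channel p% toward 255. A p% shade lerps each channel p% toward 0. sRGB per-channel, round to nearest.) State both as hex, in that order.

#FF3B3B, #BF0000

CSS red is rgb(255, 0, 0).
23% tint:
  R: 255 + 0.23×(255−255) = 255 + 0 = 255 → 255
  G: 0 + 0.23×(255−0) = 0 + 58.65 = 58.65 → 59
  B: 0 + 58.65 = 58.65 → 59
  → #FF3B3B
25% shade:
  R: 255 + 0.25×(0−255) = 255 − 63.75 = 191.25 → 191
  G: 0 + 0.25×(0−0) = 0 + 0 = 0 → 0
  B: 0 + 0.25×(0−0) = 0 + 0 = 0 → 0
  → #BF0000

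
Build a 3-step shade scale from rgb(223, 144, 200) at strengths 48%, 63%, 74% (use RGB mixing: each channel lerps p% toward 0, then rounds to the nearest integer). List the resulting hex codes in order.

48%: (223 − 107.04 = 115.96→116, 144 − 69.12 = 74.88→75, 200 − 96 = 104→104) → #744B68
63%: (223 − 140.49 = 82.51→83, 144 − 90.72 = 53.28→53, 200 − 126 = 74→74) → #53354A
74%: (223 − 165.02 = 57.98→58, 144 − 106.56 = 37.44→37, 200 − 148 = 52→52) → #3A2534

#744B68, #53354A, #3A2534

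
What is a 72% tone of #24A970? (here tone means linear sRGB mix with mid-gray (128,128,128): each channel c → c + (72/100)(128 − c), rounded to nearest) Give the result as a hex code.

#668B7C

#24A970 is rgb(36, 169, 112).
Per channel, c → c + 0.72(128 − c):
  R: 36 + 66.24 = 102.24 → 102
  G: 169 − 29.52 = 139.48 → 139
  B: 112 + 11.52 = 123.52 → 124
rgb(102, 139, 124) = #668B7C.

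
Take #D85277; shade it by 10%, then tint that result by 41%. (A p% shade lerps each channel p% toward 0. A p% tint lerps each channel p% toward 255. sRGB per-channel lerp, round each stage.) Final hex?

#DB94A8

#D85277 is rgb(216, 82, 119).
Lerp each channel 10% toward 0:
  R: 216 − 21.6 = 194.4 → 194
  G: 82 + 0.1×(0−82) = 82 − 8.2 = 73.8 → 74
  B: 119 − 11.9 = 107.1 → 107
After the shade: rgb(194, 74, 107) = #C24A6B.
Lerp each channel 41% toward 255:
  R: 194 + 25.01 = 219.01 → 219
  G: 74 + 0.41×(255−74) = 74 + 74.21 = 148.21 → 148
  B: 107 + 0.41×(255−107) = 107 + 60.68 = 167.68 → 168
rgb(219, 148, 168) = #DB94A8.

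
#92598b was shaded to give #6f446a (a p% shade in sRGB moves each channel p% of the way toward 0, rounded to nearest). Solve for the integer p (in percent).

24%

#92598b is rgb(146, 89, 139); #6f446a is rgb(111, 68, 106).
On the R channel (widest range): 111 ≈ 146 + (p/100)(0 − 146), so p ≈ 100×(111 − 146)/(0 − 146) = -3500/-146 = 23.97.
p = 24 reproduces all three channels after rounding.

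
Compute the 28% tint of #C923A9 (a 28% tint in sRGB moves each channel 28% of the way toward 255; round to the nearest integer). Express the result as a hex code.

#D861C1

#C923A9 is rgb(201, 35, 169).
Per channel, c → c + 0.28(255 − c):
  R: 201 + 0.28×(255−201) = 201 + 15.12 = 216.12 → 216
  G: 35 + 61.6 = 96.6 → 97
  B: 169 + 0.28×(255−169) = 169 + 24.08 = 193.08 → 193
rgb(216, 97, 193) = #D861C1.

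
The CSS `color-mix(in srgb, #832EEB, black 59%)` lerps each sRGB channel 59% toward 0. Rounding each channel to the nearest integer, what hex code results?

#361360

#832EEB is rgb(131, 46, 235).
A 59% shade moves each channel 59% toward 0:
  R: 131 − 77.29 = 53.71 → 54
  G: 46 − 27.14 = 18.86 → 19
  B: 235 + 0.59×(0−235) = 235 − 138.65 = 96.35 → 96
rgb(54, 19, 96) = #361360.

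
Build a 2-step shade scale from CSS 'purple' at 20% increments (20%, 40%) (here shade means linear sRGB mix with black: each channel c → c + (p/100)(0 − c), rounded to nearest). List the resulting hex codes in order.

CSS purple is rgb(128, 0, 128).
20%: (128 − 25.6 = 102.4→102, 0→0, 128 − 25.6 = 102.4→102) → #660066
40%: (128 − 51.2 = 76.8→77, 0→0, 128 − 51.2 = 76.8→77) → #4d004d

#660066, #4d004d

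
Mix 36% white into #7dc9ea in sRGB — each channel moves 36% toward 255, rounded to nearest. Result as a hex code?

#acdcf2

#7dc9ea is rgb(125, 201, 234).
A 36% tint moves each channel 36% toward 255:
  R: 125 + 0.36×(255−125) = 125 + 46.8 = 171.8 → 172
  G: 201 + 19.44 = 220.44 → 220
  B: 234 + 7.56 = 241.56 → 242
rgb(172, 220, 242) = #acdcf2.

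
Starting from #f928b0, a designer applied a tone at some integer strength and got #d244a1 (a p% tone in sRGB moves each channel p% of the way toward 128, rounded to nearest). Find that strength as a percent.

#f928b0 is rgb(249, 40, 176); #d244a1 is rgb(210, 68, 161).
On the R channel (widest range): 210 ≈ 249 + (p/100)(128 − 249), so p ≈ 100×(210 − 249)/(128 − 249) = -3900/-121 = 32.23.
p = 32 reproduces all three channels after rounding.

32%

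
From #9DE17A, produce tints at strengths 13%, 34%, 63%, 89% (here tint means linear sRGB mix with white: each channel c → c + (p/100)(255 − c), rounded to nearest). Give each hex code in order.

#9DE17A is rgb(157, 225, 122).
13%: (157 + 12.74 = 169.74→170, 225 + 3.9 = 228.9→229, 122 + 17.29 = 139.29→139) → #AAE58B
34%: (157 + 33.32 = 190.32→190, 225 + 10.2 = 235.2→235, 122 + 45.22 = 167.22→167) → #BEEBA7
63%: (157 + 61.74 = 218.74→219, 225 + 18.9 = 243.9→244, 122 + 83.79 = 205.79→206) → #DBF4CE
89%: (157 + 87.22 = 244.22→244, 225 + 26.7 = 251.7→252, 122 + 118.37 = 240.37→240) → #F4FCF0

#AAE58B, #BEEBA7, #DBF4CE, #F4FCF0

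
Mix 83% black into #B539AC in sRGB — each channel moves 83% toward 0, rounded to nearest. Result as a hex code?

#B539AC is rgb(181, 57, 172).
Lerp each channel 83% toward 0:
  R: 181 − 150.23 = 30.77 → 31
  G: 57 + 0.83×(0−57) = 57 − 47.31 = 9.69 → 10
  B: 172 − 142.76 = 29.24 → 29
rgb(31, 10, 29) = #1F0A1D.

#1F0A1D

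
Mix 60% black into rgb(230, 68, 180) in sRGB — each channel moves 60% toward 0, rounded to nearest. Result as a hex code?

#5C1B48

Lerp each channel 60% toward 0:
  R: 230 + 0.6×(0−230) = 230 − 138 = 92 → 92
  G: 68 − 40.8 = 27.2 → 27
  B: 180 − 108 = 72 → 72
rgb(92, 27, 72) = #5C1B48.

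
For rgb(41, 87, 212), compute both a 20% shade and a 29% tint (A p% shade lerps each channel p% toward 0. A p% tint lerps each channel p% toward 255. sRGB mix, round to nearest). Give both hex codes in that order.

20% shade:
  R: 41 + 0.2×(0−41) = 41 − 8.2 = 32.8 → 33
  G: 87 + 0.2×(0−87) = 87 − 17.4 = 69.6 → 70
  B: 212 + 0.2×(0−212) = 212 − 42.4 = 169.6 → 170
  → #2146AA
29% tint:
  R: 41 + 0.29×(255−41) = 41 + 62.06 = 103.06 → 103
  G: 87 + 0.29×(255−87) = 87 + 48.72 = 135.72 → 136
  B: 212 + 0.29×(255−212) = 212 + 12.47 = 224.47 → 224
  → #6788E0

#2146AA, #6788E0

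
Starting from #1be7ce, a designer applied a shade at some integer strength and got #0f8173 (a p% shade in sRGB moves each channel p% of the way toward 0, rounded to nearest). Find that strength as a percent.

44%

#1be7ce is rgb(27, 231, 206); #0f8173 is rgb(15, 129, 115).
On the G channel (widest range): 129 ≈ 231 + (p/100)(0 − 231), so p ≈ 100×(129 − 231)/(0 − 231) = -10200/-231 = 44.16.
p = 44 reproduces all three channels after rounding.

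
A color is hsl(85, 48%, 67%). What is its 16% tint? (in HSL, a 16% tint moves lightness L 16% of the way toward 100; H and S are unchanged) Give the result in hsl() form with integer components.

L moves 16% from 67 toward 100: 67 + 5.28 = 72.28 → 72.
H and S are unchanged.

hsl(85, 48%, 72%)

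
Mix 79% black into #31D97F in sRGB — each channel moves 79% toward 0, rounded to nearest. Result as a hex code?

#31D97F is rgb(49, 217, 127).
Per channel, c → c + 0.79(0 − c):
  R: 49 + 0.79×(0−49) = 49 − 38.71 = 10.29 → 10
  G: 217 + 0.79×(0−217) = 217 − 171.43 = 45.57 → 46
  B: 127 + 0.79×(0−127) = 127 − 100.33 = 26.67 → 27
rgb(10, 46, 27) = #0A2E1B.

#0A2E1B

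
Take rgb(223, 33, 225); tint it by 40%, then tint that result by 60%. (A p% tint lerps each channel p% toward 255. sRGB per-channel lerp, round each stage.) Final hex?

A 40% tint moves each channel 40% toward 255:
  R: 223 + 0.4×(255−223) = 223 + 12.8 = 235.8 → 236
  G: 33 + 88.8 = 121.8 → 122
  B: 225 + 12 = 237 → 237
After the tint: rgb(236, 122, 237) = #EC7AED.
A 60% tint moves each channel 60% toward 255:
  R: 236 + 0.6×(255−236) = 236 + 11.4 = 247.4 → 247
  G: 122 + 79.8 = 201.8 → 202
  B: 237 + 10.8 = 247.8 → 248
rgb(247, 202, 248) = #F7CAF8.

#F7CAF8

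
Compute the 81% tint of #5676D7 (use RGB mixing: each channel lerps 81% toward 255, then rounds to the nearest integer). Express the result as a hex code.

#DFE5F7

#5676D7 is rgb(86, 118, 215).
Per channel, c → c + 0.81(255 − c):
  R: 86 + 0.81×(255−86) = 86 + 136.89 = 222.89 → 223
  G: 118 + 0.81×(255−118) = 118 + 110.97 = 228.97 → 229
  B: 215 + 0.81×(255−215) = 215 + 32.4 = 247.4 → 247
rgb(223, 229, 247) = #DFE5F7.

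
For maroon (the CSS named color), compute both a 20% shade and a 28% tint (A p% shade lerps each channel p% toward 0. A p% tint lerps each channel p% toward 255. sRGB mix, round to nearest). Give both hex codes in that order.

CSS maroon is rgb(128, 0, 0).
20% shade:
  R: 128 − 25.6 = 102.4 → 102
  G: 0 + 0.2×(0−0) = 0 + 0 = 0 → 0
  B: 0 + 0.2×(0−0) = 0 + 0 = 0 → 0
  → #660000
28% tint:
  R: 128 + 35.56 = 163.56 → 164
  G: 0 + 71.4 = 71.4 → 71
  B: 0 + 71.4 = 71.4 → 71
  → #A44747

#660000, #A44747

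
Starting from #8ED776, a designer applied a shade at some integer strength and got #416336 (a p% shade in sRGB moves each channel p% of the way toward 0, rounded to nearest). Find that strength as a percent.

54%

#8ED776 is rgb(142, 215, 118); #416336 is rgb(65, 99, 54).
On the G channel (widest range): 99 ≈ 215 + (p/100)(0 − 215), so p ≈ 100×(99 − 215)/(0 − 215) = -11600/-215 = 53.95.
p = 54 reproduces all three channels after rounding.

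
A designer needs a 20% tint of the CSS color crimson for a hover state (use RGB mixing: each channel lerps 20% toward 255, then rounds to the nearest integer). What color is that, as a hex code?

CSS crimson is rgb(220, 20, 60).
Lerp each channel 20% toward 255:
  R: 220 + 0.2×(255−220) = 220 + 7 = 227 → 227
  G: 20 + 0.2×(255−20) = 20 + 47 = 67 → 67
  B: 60 + 0.2×(255−60) = 60 + 39 = 99 → 99
rgb(227, 67, 99) = #E34363.

#E34363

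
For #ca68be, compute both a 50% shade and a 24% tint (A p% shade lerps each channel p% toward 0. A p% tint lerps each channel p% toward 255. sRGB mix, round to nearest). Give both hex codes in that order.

#ca68be is rgb(202, 104, 190).
50% shade:
  R: 202 + 0.5×(0−202) = 202 − 101 = 101 → 101
  G: 104 + 0.5×(0−104) = 104 − 52 = 52 → 52
  B: 190 − 95 = 95 → 95
  → #65345f
24% tint:
  R: 202 + 12.72 = 214.72 → 215
  G: 104 + 0.24×(255−104) = 104 + 36.24 = 140.24 → 140
  B: 190 + 15.6 = 205.6 → 206
  → #d78cce

#65345f, #d78cce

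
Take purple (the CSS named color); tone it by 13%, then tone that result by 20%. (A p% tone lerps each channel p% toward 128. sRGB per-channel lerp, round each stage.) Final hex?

CSS purple is rgb(128, 0, 128).
Per channel, c → c + 0.13(128 − c):
  R: 128 + 0.13×(128−128) = 128 + 0 = 128 → 128
  G: 0 + 0.13×(128−0) = 0 + 16.64 = 16.64 → 17
  B: 128 + 0 = 128 → 128
After the tone: rgb(128, 17, 128) = #801180.
A 20% tone moves each channel 20% toward 128:
  R: 128 + 0 = 128 → 128
  G: 17 + 22.2 = 39.2 → 39
  B: 128 + 0.2×(128−128) = 128 + 0 = 128 → 128
rgb(128, 39, 128) = #802780.

#802780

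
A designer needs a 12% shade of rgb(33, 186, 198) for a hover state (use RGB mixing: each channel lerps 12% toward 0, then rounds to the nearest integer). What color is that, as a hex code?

Per channel, c → c + 0.12(0 − c):
  R: 33 + 0.12×(0−33) = 33 − 3.96 = 29.04 → 29
  G: 186 − 22.32 = 163.68 → 164
  B: 198 + 0.12×(0−198) = 198 − 23.76 = 174.24 → 174
rgb(29, 164, 174) = #1da4ae.

#1da4ae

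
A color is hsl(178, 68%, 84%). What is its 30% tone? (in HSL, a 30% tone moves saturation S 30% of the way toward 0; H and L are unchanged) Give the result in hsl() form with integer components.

S moves 30% from 68 toward 0: 68 − 20.4 = 47.6 → 48.
H and L are unchanged.

hsl(178, 48%, 84%)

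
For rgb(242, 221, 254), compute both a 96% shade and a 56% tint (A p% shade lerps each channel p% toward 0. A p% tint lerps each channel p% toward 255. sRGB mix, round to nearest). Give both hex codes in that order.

#0A090A, #F9F0FF

96% shade:
  R: 242 − 232.32 = 9.68 → 10
  G: 221 − 212.16 = 8.84 → 9
  B: 254 + 0.96×(0−254) = 254 − 243.84 = 10.16 → 10
  → #0A090A
56% tint:
  R: 242 + 7.28 = 249.28 → 249
  G: 221 + 0.56×(255−221) = 221 + 19.04 = 240.04 → 240
  B: 254 + 0.56 = 254.56 → 255
  → #F9F0FF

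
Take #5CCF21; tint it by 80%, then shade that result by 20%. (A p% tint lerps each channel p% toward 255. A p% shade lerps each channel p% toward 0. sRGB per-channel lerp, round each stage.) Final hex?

#B2C4A9

#5CCF21 is rgb(92, 207, 33).
Lerp each channel 80% toward 255:
  R: 92 + 130.4 = 222.4 → 222
  G: 207 + 38.4 = 245.4 → 245
  B: 33 + 0.8×(255−33) = 33 + 177.6 = 210.6 → 211
After the tint: rgb(222, 245, 211) = #DEF5D3.
Per channel, c → c + 0.2(0 − c):
  R: 222 − 44.4 = 177.6 → 178
  G: 245 − 49 = 196 → 196
  B: 211 − 42.2 = 168.8 → 169
rgb(178, 196, 169) = #B2C4A9.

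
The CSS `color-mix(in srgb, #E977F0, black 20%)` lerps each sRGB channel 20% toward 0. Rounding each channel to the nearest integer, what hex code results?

#E977F0 is rgb(233, 119, 240).
A 20% shade moves each channel 20% toward 0:
  R: 233 − 46.6 = 186.4 → 186
  G: 119 − 23.8 = 95.2 → 95
  B: 240 + 0.2×(0−240) = 240 − 48 = 192 → 192
rgb(186, 95, 192) = #BA5FC0.

#BA5FC0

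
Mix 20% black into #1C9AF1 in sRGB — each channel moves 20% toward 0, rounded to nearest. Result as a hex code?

#167BC1

#1C9AF1 is rgb(28, 154, 241).
A 20% shade moves each channel 20% toward 0:
  R: 28 − 5.6 = 22.4 → 22
  G: 154 + 0.2×(0−154) = 154 − 30.8 = 123.2 → 123
  B: 241 − 48.2 = 192.8 → 193
rgb(22, 123, 193) = #167BC1.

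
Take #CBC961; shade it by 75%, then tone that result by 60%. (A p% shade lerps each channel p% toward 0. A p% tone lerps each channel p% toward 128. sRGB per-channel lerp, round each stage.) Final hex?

#CBC961 is rgb(203, 201, 97).
Lerp each channel 75% toward 0:
  R: 203 + 0.75×(0−203) = 203 − 152.25 = 50.75 → 51
  G: 201 + 0.75×(0−201) = 201 − 150.75 = 50.25 → 50
  B: 97 − 72.75 = 24.25 → 24
After the shade: rgb(51, 50, 24) = #333218.
A 60% tone moves each channel 60% toward 128:
  R: 51 + 0.6×(128−51) = 51 + 46.2 = 97.2 → 97
  G: 50 + 0.6×(128−50) = 50 + 46.8 = 96.8 → 97
  B: 24 + 0.6×(128−24) = 24 + 62.4 = 86.4 → 86
rgb(97, 97, 86) = #616156.

#616156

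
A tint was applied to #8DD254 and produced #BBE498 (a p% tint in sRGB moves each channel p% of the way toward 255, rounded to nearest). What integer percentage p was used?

40%

#8DD254 is rgb(141, 210, 84); #BBE498 is rgb(187, 228, 152).
On the B channel (widest range): 152 ≈ 84 + (p/100)(255 − 84), so p ≈ 100×(152 − 84)/(255 − 84) = 6800/171 = 39.77.
p = 40 reproduces all three channels after rounding.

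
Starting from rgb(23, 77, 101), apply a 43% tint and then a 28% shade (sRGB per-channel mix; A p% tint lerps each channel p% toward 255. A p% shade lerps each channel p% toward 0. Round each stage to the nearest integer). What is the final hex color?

#596f78

Per channel, c → c + 0.43(255 − c):
  R: 23 + 99.76 = 122.76 → 123
  G: 77 + 76.54 = 153.54 → 154
  B: 101 + 0.43×(255−101) = 101 + 66.22 = 167.22 → 167
After the tint: rgb(123, 154, 167) = #7b9aa7.
Per channel, c → c + 0.28(0 − c):
  R: 123 − 34.44 = 88.56 → 89
  G: 154 − 43.12 = 110.88 → 111
  B: 167 − 46.76 = 120.24 → 120
rgb(89, 111, 120) = #596f78.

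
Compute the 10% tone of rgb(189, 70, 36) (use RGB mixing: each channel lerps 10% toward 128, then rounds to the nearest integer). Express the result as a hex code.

A 10% tone moves each channel 10% toward 128:
  R: 189 − 6.1 = 182.9 → 183
  G: 70 + 0.1×(128−70) = 70 + 5.8 = 75.8 → 76
  B: 36 + 9.2 = 45.2 → 45
rgb(183, 76, 45) = #b74c2d.

#b74c2d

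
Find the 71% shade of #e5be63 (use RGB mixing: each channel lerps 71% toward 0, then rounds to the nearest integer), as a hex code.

#e5be63 is rgb(229, 190, 99).
Per channel, c → c + 0.71(0 − c):
  R: 229 − 162.59 = 66.41 → 66
  G: 190 + 0.71×(0−190) = 190 − 134.9 = 55.1 → 55
  B: 99 + 0.71×(0−99) = 99 − 70.29 = 28.71 → 29
rgb(66, 55, 29) = #42371d.

#42371d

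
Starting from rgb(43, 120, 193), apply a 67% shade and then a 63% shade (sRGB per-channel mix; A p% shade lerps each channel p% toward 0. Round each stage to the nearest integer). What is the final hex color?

A 67% shade moves each channel 67% toward 0:
  R: 43 + 0.67×(0−43) = 43 − 28.81 = 14.19 → 14
  G: 120 + 0.67×(0−120) = 120 − 80.4 = 39.6 → 40
  B: 193 − 129.31 = 63.69 → 64
After the shade: rgb(14, 40, 64) = #0E2840.
Per channel, c → c + 0.63(0 − c):
  R: 14 + 0.63×(0−14) = 14 − 8.82 = 5.18 → 5
  G: 40 − 25.2 = 14.8 → 15
  B: 64 − 40.32 = 23.68 → 24
rgb(5, 15, 24) = #050F18.

#050F18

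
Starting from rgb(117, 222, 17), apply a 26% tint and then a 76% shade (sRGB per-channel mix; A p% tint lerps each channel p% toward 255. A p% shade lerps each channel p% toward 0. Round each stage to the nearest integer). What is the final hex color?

A 26% tint moves each channel 26% toward 255:
  R: 117 + 0.26×(255−117) = 117 + 35.88 = 152.88 → 153
  G: 222 + 0.26×(255−222) = 222 + 8.58 = 230.58 → 231
  B: 17 + 0.26×(255−17) = 17 + 61.88 = 78.88 → 79
After the tint: rgb(153, 231, 79) = #99e74f.
A 76% shade moves each channel 76% toward 0:
  R: 153 − 116.28 = 36.72 → 37
  G: 231 + 0.76×(0−231) = 231 − 175.56 = 55.44 → 55
  B: 79 − 60.04 = 18.96 → 19
rgb(37, 55, 19) = #253713.

#253713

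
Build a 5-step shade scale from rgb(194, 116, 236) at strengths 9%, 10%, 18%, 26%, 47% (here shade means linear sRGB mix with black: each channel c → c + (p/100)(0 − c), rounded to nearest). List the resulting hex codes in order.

#b16ad7, #af68d4, #9f5fc2, #9056af, #673d7d

9%: (194 − 17.46 = 176.54→177, 116 − 10.44 = 105.56→106, 236 − 21.24 = 214.76→215) → #b16ad7
10%: (194 − 19.4 = 174.6→175, 116 − 11.6 = 104.4→104, 236 − 23.6 = 212.4→212) → #af68d4
18%: (194 − 34.92 = 159.08→159, 116 − 20.88 = 95.12→95, 236 − 42.48 = 193.52→194) → #9f5fc2
26%: (194 − 50.44 = 143.56→144, 116 − 30.16 = 85.84→86, 236 − 61.36 = 174.64→175) → #9056af
47%: (194 − 91.18 = 102.82→103, 116 − 54.52 = 61.48→61, 236 − 110.92 = 125.08→125) → #673d7d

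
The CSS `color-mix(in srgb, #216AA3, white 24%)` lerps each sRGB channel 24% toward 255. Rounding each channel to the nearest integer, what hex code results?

#568EB9

#216AA3 is rgb(33, 106, 163).
A 24% tint moves each channel 24% toward 255:
  R: 33 + 0.24×(255−33) = 33 + 53.28 = 86.28 → 86
  G: 106 + 0.24×(255−106) = 106 + 35.76 = 141.76 → 142
  B: 163 + 22.08 = 185.08 → 185
rgb(86, 142, 185) = #568EB9.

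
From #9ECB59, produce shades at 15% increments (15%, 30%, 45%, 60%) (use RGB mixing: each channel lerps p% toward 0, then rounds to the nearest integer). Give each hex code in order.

#9ECB59 is rgb(158, 203, 89).
15%: (158 − 23.7 = 134.3→134, 203 − 30.45 = 172.55→173, 89 − 13.35 = 75.65→76) → #86AD4C
30%: (158 − 47.4 = 110.6→111, 203 − 60.9 = 142.1→142, 89 − 26.7 = 62.3→62) → #6F8E3E
45%: (158 − 71.1 = 86.9→87, 203 − 91.35 = 111.65→112, 89 − 40.05 = 48.95→49) → #577031
60%: (158 − 94.8 = 63.2→63, 203 − 121.8 = 81.2→81, 89 − 53.4 = 35.6→36) → #3F5124

#86AD4C, #6F8E3E, #577031, #3F5124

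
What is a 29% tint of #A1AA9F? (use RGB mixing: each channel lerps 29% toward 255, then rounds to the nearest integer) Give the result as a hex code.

#BCC3BB

#A1AA9F is rgb(161, 170, 159).
Per channel, c → c + 0.29(255 − c):
  R: 161 + 0.29×(255−161) = 161 + 27.26 = 188.26 → 188
  G: 170 + 0.29×(255−170) = 170 + 24.65 = 194.65 → 195
  B: 159 + 0.29×(255−159) = 159 + 27.84 = 186.84 → 187
rgb(188, 195, 187) = #BCC3BB.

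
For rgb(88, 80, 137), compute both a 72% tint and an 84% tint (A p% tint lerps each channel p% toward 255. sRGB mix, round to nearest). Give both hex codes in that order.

#d0cede, #e4e3ec

72% tint:
  R: 88 + 120.24 = 208.24 → 208
  G: 80 + 0.72×(255−80) = 80 + 126 = 206 → 206
  B: 137 + 0.72×(255−137) = 137 + 84.96 = 221.96 → 222
  → #d0cede
84% tint:
  R: 88 + 140.28 = 228.28 → 228
  G: 80 + 0.84×(255−80) = 80 + 147 = 227 → 227
  B: 137 + 0.84×(255−137) = 137 + 99.12 = 236.12 → 236
  → #e4e3ec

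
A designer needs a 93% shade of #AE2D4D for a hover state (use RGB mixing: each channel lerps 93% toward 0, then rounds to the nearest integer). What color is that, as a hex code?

#AE2D4D is rgb(174, 45, 77).
A 93% shade moves each channel 93% toward 0:
  R: 174 + 0.93×(0−174) = 174 − 161.82 = 12.18 → 12
  G: 45 − 41.85 = 3.15 → 3
  B: 77 − 71.61 = 5.39 → 5
rgb(12, 3, 5) = #0C0305.

#0C0305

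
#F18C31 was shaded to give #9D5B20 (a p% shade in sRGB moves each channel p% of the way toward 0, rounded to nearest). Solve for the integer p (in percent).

#F18C31 is rgb(241, 140, 49); #9D5B20 is rgb(157, 91, 32).
On the R channel (widest range): 157 ≈ 241 + (p/100)(0 − 241), so p ≈ 100×(157 − 241)/(0 − 241) = -8400/-241 = 34.85.
p = 35 reproduces all three channels after rounding.

35%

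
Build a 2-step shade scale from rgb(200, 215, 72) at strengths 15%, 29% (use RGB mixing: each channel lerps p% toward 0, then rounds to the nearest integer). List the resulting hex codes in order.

15%: (200 − 30 = 170→170, 215 − 32.25 = 182.75→183, 72 − 10.8 = 61.2→61) → #AAB73D
29%: (200 − 58 = 142→142, 215 − 62.35 = 152.65→153, 72 − 20.88 = 51.12→51) → #8E9933

#AAB73D, #8E9933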